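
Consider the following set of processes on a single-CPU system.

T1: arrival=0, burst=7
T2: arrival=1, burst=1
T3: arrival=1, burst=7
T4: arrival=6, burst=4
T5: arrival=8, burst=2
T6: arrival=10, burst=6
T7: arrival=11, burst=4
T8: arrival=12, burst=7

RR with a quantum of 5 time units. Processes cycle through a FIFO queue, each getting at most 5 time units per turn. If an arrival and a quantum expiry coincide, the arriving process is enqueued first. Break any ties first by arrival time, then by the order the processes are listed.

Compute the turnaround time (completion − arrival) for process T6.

Timeline: | T1 0-5 | T2 5-6 | T3 6-11 | T1 11-13 | T4 13-17 | T5 17-19 | T6 19-24 | T7 24-28 | T3 28-30 | T8 30-35 | T6 35-36 | T8 36-38 |
Completion: T1=13  T2=6  T3=30  T4=17  T5=19  T6=36  T7=28  T8=38
Turnaround(T6) = completion − arrival = 36 − 10 = 26

26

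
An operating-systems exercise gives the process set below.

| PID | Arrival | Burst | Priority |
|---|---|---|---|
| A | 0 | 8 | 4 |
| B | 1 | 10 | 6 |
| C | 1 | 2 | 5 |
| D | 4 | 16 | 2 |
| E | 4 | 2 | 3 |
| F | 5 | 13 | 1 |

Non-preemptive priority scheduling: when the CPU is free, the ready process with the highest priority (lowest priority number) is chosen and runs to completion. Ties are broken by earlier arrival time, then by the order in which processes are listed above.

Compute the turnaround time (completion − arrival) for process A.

8

Timeline: | A 0-8 | F 8-21 | D 21-37 | E 37-39 | C 39-41 | B 41-51 |
Completion: A=8  B=51  C=41  D=37  E=39  F=21
Turnaround (C−A): A=8  B=50  C=40  D=33  E=35  F=16
Turnaround(A) = completion − arrival = 8 − 0 = 8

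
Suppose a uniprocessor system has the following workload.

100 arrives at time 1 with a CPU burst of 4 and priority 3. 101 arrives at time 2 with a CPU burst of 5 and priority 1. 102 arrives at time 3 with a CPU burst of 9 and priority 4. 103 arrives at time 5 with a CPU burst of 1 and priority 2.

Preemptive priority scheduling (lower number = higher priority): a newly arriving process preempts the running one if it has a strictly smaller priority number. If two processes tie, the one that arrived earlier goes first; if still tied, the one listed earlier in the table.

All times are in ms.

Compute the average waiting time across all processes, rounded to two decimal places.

4.00

Schedule: | idle 0-1 | 100 1-2 | 101 2-7 | 103 7-8 | 100 8-11 | 102 11-20 |
Completion: 100=11  101=7  102=20  103=8
Turnaround (C−A): 100=10  101=5  102=17  103=3
Waiting times: 100=6, 101=0, 102=8, 103=2
Average waiting = (6+0+8+2) / 4 = 16/4 = 4.00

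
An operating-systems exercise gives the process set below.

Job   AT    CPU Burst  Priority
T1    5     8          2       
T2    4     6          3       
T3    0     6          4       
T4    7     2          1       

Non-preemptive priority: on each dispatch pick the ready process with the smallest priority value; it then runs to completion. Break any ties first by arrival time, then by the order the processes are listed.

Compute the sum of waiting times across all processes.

Timeline: | T3 0-6 | T1 6-14 | T4 14-16 | T2 16-22 |
Completion: T1=14  T2=22  T3=6  T4=16
Waiting = turnaround − burst: T1=1, T2=12, T3=0, T4=7
Total waiting = 1 + 12 + 0 + 7 = 20

20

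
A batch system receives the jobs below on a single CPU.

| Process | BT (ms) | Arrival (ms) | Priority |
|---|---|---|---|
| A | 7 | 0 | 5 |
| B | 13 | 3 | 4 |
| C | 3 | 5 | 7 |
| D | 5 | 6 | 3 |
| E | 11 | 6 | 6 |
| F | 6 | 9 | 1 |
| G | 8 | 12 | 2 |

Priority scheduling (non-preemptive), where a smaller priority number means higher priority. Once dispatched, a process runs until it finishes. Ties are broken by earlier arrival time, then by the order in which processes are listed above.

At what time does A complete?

Gantt: | A 0-7 | D 7-12 | F 12-18 | G 18-26 | B 26-39 | E 39-50 | C 50-53 |
Completion: A=7  B=39  C=53  D=12  E=50  F=18  G=26
Turnaround (C−A): A=7  B=36  C=48  D=6  E=44  F=9  G=14

7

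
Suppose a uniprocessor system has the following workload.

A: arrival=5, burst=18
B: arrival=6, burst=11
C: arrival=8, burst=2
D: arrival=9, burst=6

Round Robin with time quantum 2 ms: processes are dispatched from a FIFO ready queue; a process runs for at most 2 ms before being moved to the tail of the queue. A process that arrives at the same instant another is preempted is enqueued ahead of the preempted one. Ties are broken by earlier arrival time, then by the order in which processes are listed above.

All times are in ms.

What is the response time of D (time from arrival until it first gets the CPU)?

4

Schedule: | idle 0-5 | A 5-7 | B 7-9 | A 9-11 | C 11-13 | D 13-15 | B 15-17 | A 17-19 | D 19-21 | B 21-23 | A 23-25 | D 25-27 | B 27-29 | A 29-31 | B 31-33 | A 33-35 | B 35-36 | A 36-42 |
Completion: A=42  B=36  C=13  D=27
Turnaround (C−A): A=37  B=30  C=5  D=18
Response(D) = first start − arrival = 13 − 9 = 4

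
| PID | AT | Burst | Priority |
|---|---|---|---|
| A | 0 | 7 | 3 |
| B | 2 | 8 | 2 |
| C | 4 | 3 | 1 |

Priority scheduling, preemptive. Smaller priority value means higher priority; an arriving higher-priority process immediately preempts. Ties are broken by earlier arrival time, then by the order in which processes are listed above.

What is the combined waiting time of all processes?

Gantt: | A 0-2 | B 2-4 | C 4-7 | B 7-13 | A 13-18 |
Completion: A=18  B=13  C=7
Turnaround (C−A): A=18  B=11  C=3
Waiting = turnaround − burst: A=11, B=3, C=0
Total waiting = 11 + 3 + 0 = 14

14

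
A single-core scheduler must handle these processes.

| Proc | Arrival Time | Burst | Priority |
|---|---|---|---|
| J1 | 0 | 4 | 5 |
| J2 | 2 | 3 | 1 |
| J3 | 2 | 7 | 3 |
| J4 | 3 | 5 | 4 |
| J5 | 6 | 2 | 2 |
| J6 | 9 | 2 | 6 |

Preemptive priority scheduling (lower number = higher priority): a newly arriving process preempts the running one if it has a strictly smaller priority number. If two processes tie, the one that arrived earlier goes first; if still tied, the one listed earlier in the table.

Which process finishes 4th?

J4

Gantt: | J1 0-2 | J2 2-5 | J3 5-6 | J5 6-8 | J3 8-14 | J4 14-19 | J1 19-21 | J6 21-23 |
Completion: J1=21  J2=5  J3=14  J4=19  J5=8  J6=23
Turnaround (C−A): J1=21  J2=3  J3=12  J4=16  J5=2  J6=14
Finish order: J2 → J5 → J3 → J4 → J1 → J6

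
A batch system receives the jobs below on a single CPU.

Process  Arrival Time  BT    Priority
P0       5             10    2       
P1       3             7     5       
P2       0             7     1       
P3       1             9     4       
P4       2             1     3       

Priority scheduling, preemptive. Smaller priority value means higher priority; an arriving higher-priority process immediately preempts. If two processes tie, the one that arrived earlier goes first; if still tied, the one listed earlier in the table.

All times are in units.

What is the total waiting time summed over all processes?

58

Schedule: | P2 0-7 | P0 7-17 | P4 17-18 | P3 18-27 | P1 27-34 |
Completion: P0=17  P1=34  P2=7  P3=27  P4=18
Turnaround (C−A): P0=12  P1=31  P2=7  P3=26  P4=16
Waiting = turnaround − burst: P0=2, P1=24, P2=0, P3=17, P4=15
Total waiting = 2 + 24 + 0 + 17 + 15 = 58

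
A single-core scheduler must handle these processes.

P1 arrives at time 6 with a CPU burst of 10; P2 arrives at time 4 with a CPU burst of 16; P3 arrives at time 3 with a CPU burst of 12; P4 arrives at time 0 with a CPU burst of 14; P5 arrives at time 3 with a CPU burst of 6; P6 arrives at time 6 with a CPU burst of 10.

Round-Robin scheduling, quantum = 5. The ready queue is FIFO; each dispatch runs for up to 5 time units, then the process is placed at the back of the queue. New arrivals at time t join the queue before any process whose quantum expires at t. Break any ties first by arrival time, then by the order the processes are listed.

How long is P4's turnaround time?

50

Schedule: | P4 0-5 | P3 5-10 | P5 10-15 | P2 15-20 | P4 20-25 | P1 25-30 | P6 30-35 | P3 35-40 | P5 40-41 | P2 41-46 | P4 46-50 | P1 50-55 | P6 55-60 | P3 60-62 | P2 62-68 |
Completion: P1=55  P2=68  P3=62  P4=50  P5=41  P6=60
Turnaround(P4) = completion − arrival = 50 − 0 = 50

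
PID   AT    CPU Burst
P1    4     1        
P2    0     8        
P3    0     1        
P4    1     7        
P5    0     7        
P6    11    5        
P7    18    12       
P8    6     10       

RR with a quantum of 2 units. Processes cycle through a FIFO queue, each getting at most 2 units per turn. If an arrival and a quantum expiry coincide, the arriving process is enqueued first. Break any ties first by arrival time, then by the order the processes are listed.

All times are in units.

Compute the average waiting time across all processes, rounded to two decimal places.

Gantt: | P2 0-2 | P3 2-3 | P5 3-5 | P4 5-7 | P2 7-9 | P1 9-10 | P5 10-12 | P8 12-14 | P4 14-16 | P2 16-18 | P6 18-20 | P5 20-22 | P8 22-24 | P4 24-26 | P7 26-28 | P2 28-30 | P6 30-32 | P5 32-33 | P8 33-35 | P4 35-36 | P7 36-38 | P6 38-39 | P8 39-41 | P7 41-43 | P8 43-45 | P7 45-51 |
Completion: P1=10  P2=30  P3=3  P4=36  P5=33  P6=39  P7=51  P8=45
Waiting times: P1=5, P2=22, P3=2, P4=28, P5=26, P6=23, P7=21, P8=29
Average waiting = (5+22+2+28+26+23+21+29) / 8 = 156/8 = 19.50

19.50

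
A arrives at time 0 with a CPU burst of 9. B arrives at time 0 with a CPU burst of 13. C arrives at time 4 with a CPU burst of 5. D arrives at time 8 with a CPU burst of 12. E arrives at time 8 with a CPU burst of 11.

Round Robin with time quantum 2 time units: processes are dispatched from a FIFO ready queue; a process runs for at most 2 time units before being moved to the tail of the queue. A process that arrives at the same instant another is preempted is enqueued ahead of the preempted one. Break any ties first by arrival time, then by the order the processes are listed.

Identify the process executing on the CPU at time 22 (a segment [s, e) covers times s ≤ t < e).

Timeline: | A 0-2 | B 2-4 | A 4-6 | C 6-8 | B 8-10 | A 10-12 | D 12-14 | E 14-16 | C 16-18 | B 18-20 | A 20-22 | D 22-24 | E 24-26 | C 26-27 | B 27-29 | A 29-30 | D 30-32 | E 32-34 | B 34-36 | D 36-38 | E 38-40 | B 40-42 | D 42-44 | E 44-46 | B 46-47 | D 47-49 | E 49-50 |
Completion: A=30  B=47  C=27  D=49  E=50

D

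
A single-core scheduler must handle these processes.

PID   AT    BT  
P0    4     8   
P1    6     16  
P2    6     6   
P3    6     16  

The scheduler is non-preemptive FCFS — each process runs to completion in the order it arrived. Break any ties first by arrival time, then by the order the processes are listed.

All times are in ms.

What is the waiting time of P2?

Schedule: | idle 0-4 | P0 4-12 | P1 12-28 | P2 28-34 | P3 34-50 |
Completion: P0=12  P1=28  P2=34  P3=50
Waiting(P2) = turnaround − burst = 28 − 6 = 22

22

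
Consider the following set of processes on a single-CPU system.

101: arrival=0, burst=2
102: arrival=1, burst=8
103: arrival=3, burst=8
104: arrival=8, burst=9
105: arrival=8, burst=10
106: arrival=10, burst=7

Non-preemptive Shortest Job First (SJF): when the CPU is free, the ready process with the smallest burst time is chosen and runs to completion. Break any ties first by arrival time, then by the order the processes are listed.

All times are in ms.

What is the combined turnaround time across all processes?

102

Gantt: | 101 0-2 | 102 2-10 | 106 10-17 | 103 17-25 | 104 25-34 | 105 34-44 |
Completion: 101=2  102=10  103=25  104=34  105=44  106=17
Turnaround = completion − arrival: 101=2, 102=9, 103=22, 104=26, 105=36, 106=7
Total turnaround = 2 + 9 + 22 + 26 + 36 + 7 = 102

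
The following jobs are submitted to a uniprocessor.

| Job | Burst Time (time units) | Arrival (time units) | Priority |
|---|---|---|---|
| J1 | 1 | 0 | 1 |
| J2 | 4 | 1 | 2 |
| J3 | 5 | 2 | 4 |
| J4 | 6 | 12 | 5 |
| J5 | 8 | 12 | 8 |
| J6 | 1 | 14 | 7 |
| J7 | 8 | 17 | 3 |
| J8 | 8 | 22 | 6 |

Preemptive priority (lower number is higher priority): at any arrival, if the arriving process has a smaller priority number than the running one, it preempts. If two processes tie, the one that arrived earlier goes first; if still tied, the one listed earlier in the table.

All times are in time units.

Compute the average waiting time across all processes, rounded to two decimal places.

Timeline: | J1 0-1 | J2 1-5 | J3 5-10 | idle 10-12 | J4 12-17 | J7 17-25 | J4 25-26 | J8 26-34 | J6 34-35 | J5 35-43 |
Completion: J1=1  J2=5  J3=10  J4=26  J5=43  J6=35  J7=25  J8=34
Turnaround (C−A): J1=1  J2=4  J3=8  J4=14  J5=31  J6=21  J7=8  J8=12
Waiting times: J1=0, J2=0, J3=3, J4=8, J5=23, J6=20, J7=0, J8=4
Average waiting = (0+0+3+8+23+20+0+4) / 8 = 58/8 = 7.25

7.25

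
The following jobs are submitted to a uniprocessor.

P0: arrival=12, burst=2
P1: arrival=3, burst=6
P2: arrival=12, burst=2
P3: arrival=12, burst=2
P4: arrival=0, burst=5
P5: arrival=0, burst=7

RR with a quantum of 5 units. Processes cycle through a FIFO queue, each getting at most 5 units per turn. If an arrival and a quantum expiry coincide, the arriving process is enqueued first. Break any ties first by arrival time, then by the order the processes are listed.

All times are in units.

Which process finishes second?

P5

Timeline: | P4 0-5 | P5 5-10 | P1 10-15 | P5 15-17 | P0 17-19 | P2 19-21 | P3 21-23 | P1 23-24 |
Completion: P0=19  P1=24  P2=21  P3=23  P4=5  P5=17
Finish order: P4 → P5 → P0 → P2 → P3 → P1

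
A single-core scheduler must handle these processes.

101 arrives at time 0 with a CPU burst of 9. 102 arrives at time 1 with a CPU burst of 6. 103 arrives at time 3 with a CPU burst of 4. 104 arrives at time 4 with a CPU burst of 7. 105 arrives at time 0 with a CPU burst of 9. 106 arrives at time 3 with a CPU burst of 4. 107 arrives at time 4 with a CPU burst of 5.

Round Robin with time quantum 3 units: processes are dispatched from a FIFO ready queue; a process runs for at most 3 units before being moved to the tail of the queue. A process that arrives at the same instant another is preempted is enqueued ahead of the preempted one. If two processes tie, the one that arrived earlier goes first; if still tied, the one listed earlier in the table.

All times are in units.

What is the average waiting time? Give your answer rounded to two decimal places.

28.00

Gantt: | 101 0-3 | 105 3-6 | 102 6-9 | 103 9-12 | 106 12-15 | 101 15-18 | 104 18-21 | 107 21-24 | 105 24-27 | 102 27-30 | 103 30-31 | 106 31-32 | 101 32-35 | 104 35-38 | 107 38-40 | 105 40-43 | 104 43-44 |
Completion: 101=35  102=30  103=31  104=44  105=43  106=32  107=40
Turnaround (C−A): 101=35  102=29  103=28  104=40  105=43  106=29  107=36
Waiting times: 101=26, 102=23, 103=24, 104=33, 105=34, 106=25, 107=31
Average waiting = (26+23+24+33+34+25+31) / 7 = 196/7 = 28.00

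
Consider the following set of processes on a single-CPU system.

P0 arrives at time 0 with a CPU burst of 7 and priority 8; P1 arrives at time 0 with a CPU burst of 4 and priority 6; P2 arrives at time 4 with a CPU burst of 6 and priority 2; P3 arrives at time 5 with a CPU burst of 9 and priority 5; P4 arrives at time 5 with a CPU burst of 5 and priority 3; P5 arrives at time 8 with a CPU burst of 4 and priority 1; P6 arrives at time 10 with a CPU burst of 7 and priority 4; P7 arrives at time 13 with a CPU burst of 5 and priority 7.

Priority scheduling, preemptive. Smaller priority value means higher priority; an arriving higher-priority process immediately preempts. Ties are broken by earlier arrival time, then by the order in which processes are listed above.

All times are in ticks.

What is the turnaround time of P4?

14

Timeline: | P1 0-4 | P2 4-8 | P5 8-12 | P2 12-14 | P4 14-19 | P6 19-26 | P3 26-35 | P7 35-40 | P0 40-47 |
Completion: P0=47  P1=4  P2=14  P3=35  P4=19  P5=12  P6=26  P7=40
Turnaround (C−A): P0=47  P1=4  P2=10  P3=30  P4=14  P5=4  P6=16  P7=27
Turnaround(P4) = completion − arrival = 19 − 5 = 14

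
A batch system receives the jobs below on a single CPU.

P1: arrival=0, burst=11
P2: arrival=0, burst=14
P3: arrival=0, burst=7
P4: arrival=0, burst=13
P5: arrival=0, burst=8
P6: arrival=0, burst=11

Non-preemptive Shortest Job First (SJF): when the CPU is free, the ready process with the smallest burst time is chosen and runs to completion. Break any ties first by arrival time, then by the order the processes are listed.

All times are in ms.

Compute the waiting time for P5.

7

Schedule: | P3 0-7 | P5 7-15 | P1 15-26 | P6 26-37 | P4 37-50 | P2 50-64 |
Completion: P1=26  P2=64  P3=7  P4=50  P5=15  P6=37
Turnaround (C−A): P1=26  P2=64  P3=7  P4=50  P5=15  P6=37
Waiting(P5) = turnaround − burst = 15 − 8 = 7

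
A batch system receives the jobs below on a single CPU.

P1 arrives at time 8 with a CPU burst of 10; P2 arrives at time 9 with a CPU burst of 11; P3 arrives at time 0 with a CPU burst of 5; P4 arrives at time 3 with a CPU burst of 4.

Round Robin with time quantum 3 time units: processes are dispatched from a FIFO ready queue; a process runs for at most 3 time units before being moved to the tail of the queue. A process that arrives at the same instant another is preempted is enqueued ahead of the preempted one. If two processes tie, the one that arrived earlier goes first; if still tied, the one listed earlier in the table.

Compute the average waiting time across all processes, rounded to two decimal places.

6.25

Timeline: | P3 0-3 | P4 3-6 | P3 6-8 | P4 8-9 | P1 9-12 | P2 12-15 | P1 15-18 | P2 18-21 | P1 21-24 | P2 24-27 | P1 27-28 | P2 28-30 |
Completion: P1=28  P2=30  P3=8  P4=9
Turnaround (C−A): P1=20  P2=21  P3=8  P4=6
Waiting times: P1=10, P2=10, P3=3, P4=2
Average waiting = (10+10+3+2) / 4 = 25/4 = 6.25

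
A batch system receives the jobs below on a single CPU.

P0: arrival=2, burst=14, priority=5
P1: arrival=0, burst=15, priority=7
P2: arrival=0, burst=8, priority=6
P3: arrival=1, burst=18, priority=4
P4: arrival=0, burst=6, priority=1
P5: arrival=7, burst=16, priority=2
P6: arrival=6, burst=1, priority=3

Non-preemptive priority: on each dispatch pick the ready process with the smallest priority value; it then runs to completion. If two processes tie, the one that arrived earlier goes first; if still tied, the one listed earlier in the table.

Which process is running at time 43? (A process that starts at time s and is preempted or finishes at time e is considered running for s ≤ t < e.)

Schedule: | P4 0-6 | P6 6-7 | P5 7-23 | P3 23-41 | P0 41-55 | P2 55-63 | P1 63-78 |
Completion: P0=55  P1=78  P2=63  P3=41  P4=6  P5=23  P6=7
Turnaround (C−A): P0=53  P1=78  P2=63  P3=40  P4=6  P5=16  P6=1

P0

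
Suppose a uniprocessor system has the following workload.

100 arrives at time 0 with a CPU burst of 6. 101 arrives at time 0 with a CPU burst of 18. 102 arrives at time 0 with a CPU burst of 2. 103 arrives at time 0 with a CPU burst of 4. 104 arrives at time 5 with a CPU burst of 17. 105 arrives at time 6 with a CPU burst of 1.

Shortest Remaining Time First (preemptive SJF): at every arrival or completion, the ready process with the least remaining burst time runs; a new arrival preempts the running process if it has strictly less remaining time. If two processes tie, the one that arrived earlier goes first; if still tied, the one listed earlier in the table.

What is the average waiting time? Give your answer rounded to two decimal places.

7.83

Gantt: | 102 0-2 | 103 2-6 | 105 6-7 | 100 7-13 | 104 13-30 | 101 30-48 |
Completion: 100=13  101=48  102=2  103=6  104=30  105=7
Turnaround (C−A): 100=13  101=48  102=2  103=6  104=25  105=1
Waiting times: 100=7, 101=30, 102=0, 103=2, 104=8, 105=0
Average waiting = (7+30+0+2+8+0) / 6 = 47/6 = 7.83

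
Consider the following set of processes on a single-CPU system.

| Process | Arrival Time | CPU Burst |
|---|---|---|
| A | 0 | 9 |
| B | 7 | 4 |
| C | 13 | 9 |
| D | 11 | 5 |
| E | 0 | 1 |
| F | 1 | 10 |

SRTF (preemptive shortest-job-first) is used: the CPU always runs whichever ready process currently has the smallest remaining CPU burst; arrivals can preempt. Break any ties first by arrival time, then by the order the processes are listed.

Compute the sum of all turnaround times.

Timeline: | E 0-1 | A 1-10 | B 10-14 | D 14-19 | C 19-28 | F 28-38 |
Completion: A=10  B=14  C=28  D=19  E=1  F=38
Turnaround = completion − arrival: A=10, B=7, C=15, D=8, E=1, F=37
Total turnaround = 10 + 7 + 15 + 8 + 1 + 37 = 78

78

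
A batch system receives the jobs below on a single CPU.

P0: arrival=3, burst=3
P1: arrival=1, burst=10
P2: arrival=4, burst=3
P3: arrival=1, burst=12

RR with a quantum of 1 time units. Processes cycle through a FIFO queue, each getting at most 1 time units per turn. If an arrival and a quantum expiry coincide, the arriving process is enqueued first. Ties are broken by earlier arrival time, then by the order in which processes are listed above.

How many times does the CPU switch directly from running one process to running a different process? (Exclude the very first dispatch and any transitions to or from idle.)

Timeline: | idle 0-1 | P1 1-2 | P3 2-3 | P1 3-4 | P0 4-5 | P3 5-6 | P2 6-7 | P1 7-8 | P0 8-9 | P3 9-10 | P2 10-11 | P1 11-12 | P0 12-13 | P3 13-14 | P2 14-15 | P1 15-16 | P3 16-17 | P1 17-18 | P3 18-19 | P1 19-20 | P3 20-21 | P1 21-22 | P3 22-23 | P1 23-24 | P3 24-25 | P1 25-26 | P3 26-29 |
Completion: P0=13  P1=26  P2=15  P3=29

25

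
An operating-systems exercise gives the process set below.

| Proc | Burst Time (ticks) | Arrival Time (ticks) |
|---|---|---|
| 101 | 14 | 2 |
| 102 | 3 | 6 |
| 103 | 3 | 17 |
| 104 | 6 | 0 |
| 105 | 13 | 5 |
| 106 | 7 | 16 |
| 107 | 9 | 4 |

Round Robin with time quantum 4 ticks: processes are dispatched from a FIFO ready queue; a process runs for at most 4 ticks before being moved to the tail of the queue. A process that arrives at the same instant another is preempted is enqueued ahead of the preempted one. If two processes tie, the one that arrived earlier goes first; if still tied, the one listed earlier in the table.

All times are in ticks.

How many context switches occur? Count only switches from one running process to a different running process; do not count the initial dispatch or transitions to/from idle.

16

Gantt: | 104 0-4 | 101 4-8 | 107 8-12 | 104 12-14 | 105 14-18 | 102 18-21 | 101 21-25 | 107 25-29 | 106 29-33 | 103 33-36 | 105 36-40 | 101 40-44 | 107 44-45 | 106 45-48 | 105 48-52 | 101 52-54 | 105 54-55 |
Completion: 101=54  102=21  103=36  104=14  105=55  106=48  107=45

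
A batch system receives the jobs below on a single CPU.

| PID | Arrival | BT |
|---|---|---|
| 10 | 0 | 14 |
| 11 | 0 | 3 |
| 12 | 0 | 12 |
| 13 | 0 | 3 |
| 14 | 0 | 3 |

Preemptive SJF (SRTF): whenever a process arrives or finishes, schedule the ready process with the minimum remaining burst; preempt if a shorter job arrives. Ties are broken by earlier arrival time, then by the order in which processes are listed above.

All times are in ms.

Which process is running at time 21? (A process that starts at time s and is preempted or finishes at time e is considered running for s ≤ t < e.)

Gantt: | 11 0-3 | 13 3-6 | 14 6-9 | 12 9-21 | 10 21-35 |
Completion: 10=35  11=3  12=21  13=6  14=9
Turnaround (C−A): 10=35  11=3  12=21  13=6  14=9

10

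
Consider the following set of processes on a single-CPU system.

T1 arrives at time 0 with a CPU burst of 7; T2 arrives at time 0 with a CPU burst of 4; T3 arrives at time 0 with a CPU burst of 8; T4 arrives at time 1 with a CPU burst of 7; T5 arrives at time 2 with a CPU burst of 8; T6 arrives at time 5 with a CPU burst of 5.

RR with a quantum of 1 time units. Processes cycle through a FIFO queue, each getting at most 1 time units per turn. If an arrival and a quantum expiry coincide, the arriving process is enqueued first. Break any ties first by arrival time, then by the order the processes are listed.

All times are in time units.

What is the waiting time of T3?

30

Gantt: | T1 0-1 | T2 1-2 | T3 2-3 | T4 3-4 | T1 4-5 | T5 5-6 | T2 6-7 | T3 7-8 | T4 8-9 | T6 9-10 | T1 10-11 | T5 11-12 | T2 12-13 | T3 13-14 | T4 14-15 | T6 15-16 | T1 16-17 | T5 17-18 | T2 18-19 | T3 19-20 | T4 20-21 | T6 21-22 | T1 22-23 | T5 23-24 | T3 24-25 | T4 25-26 | T6 26-27 | T1 27-28 | T5 28-29 | T3 29-30 | T4 30-31 | T6 31-32 | T1 32-33 | T5 33-34 | T3 34-35 | T4 35-36 | T5 36-37 | T3 37-38 | T5 38-39 |
Completion: T1=33  T2=19  T3=38  T4=36  T5=39  T6=32
Turnaround (C−A): T1=33  T2=19  T3=38  T4=35  T5=37  T6=27
Waiting(T3) = turnaround − burst = 38 − 8 = 30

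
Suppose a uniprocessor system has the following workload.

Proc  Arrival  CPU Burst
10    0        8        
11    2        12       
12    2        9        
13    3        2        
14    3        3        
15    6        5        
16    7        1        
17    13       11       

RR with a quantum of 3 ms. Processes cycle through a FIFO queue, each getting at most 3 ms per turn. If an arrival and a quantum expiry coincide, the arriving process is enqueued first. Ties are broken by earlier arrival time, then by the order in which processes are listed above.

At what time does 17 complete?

Gantt: | 10 0-3 | 11 3-6 | 12 6-9 | 13 9-11 | 14 11-14 | 10 14-17 | 15 17-20 | 11 20-23 | 16 23-24 | 12 24-27 | 17 27-30 | 10 30-32 | 15 32-34 | 11 34-37 | 12 37-40 | 17 40-43 | 11 43-46 | 17 46-51 |
Completion: 10=32  11=46  12=40  13=11  14=14  15=34  16=24  17=51
Turnaround (C−A): 10=32  11=44  12=38  13=8  14=11  15=28  16=17  17=38

51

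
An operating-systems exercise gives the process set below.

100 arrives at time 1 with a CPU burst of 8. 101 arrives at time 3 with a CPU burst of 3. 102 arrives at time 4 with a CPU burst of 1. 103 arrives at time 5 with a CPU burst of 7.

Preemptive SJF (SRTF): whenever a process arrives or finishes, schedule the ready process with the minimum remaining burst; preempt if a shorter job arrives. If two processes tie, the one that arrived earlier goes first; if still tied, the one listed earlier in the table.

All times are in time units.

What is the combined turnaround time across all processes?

32

Gantt: | idle 0-1 | 100 1-3 | 101 3-4 | 102 4-5 | 101 5-7 | 100 7-13 | 103 13-20 |
Completion: 100=13  101=7  102=5  103=20
Turnaround = completion − arrival: 100=12, 101=4, 102=1, 103=15
Total turnaround = 12 + 4 + 1 + 15 = 32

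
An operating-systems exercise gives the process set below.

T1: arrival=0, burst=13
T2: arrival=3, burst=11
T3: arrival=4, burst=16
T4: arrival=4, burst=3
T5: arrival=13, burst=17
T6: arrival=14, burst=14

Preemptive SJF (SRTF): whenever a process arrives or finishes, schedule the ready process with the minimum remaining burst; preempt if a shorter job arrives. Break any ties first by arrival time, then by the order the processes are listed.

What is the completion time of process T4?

7

Gantt: | T1 0-4 | T4 4-7 | T1 7-16 | T2 16-27 | T6 27-41 | T3 41-57 | T5 57-74 |
Completion: T1=16  T2=27  T3=57  T4=7  T5=74  T6=41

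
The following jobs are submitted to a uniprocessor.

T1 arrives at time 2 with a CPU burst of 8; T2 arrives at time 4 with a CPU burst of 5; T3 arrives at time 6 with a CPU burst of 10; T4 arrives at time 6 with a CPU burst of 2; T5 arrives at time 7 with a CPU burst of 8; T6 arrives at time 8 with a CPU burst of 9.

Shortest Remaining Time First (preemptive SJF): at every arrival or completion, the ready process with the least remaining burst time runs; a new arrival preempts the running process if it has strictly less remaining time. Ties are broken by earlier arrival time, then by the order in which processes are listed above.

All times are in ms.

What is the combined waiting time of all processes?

64

Schedule: | idle 0-2 | T1 2-4 | T2 4-6 | T4 6-8 | T2 8-11 | T1 11-17 | T5 17-25 | T6 25-34 | T3 34-44 |
Completion: T1=17  T2=11  T3=44  T4=8  T5=25  T6=34
Turnaround (C−A): T1=15  T2=7  T3=38  T4=2  T5=18  T6=26
Waiting = turnaround − burst: T1=7, T2=2, T3=28, T4=0, T5=10, T6=17
Total waiting = 7 + 2 + 28 + 0 + 10 + 17 = 64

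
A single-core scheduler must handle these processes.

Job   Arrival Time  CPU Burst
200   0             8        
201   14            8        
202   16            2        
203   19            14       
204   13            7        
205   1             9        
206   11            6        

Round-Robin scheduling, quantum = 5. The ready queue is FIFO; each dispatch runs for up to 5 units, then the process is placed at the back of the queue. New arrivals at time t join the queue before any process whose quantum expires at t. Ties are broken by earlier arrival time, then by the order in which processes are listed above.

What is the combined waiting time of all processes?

117

Gantt: | 200 0-5 | 205 5-10 | 200 10-13 | 205 13-17 | 206 17-22 | 204 22-27 | 201 27-32 | 202 32-34 | 203 34-39 | 206 39-40 | 204 40-42 | 201 42-45 | 203 45-54 |
Completion: 200=13  201=45  202=34  203=54  204=42  205=17  206=40
Waiting = turnaround − burst: 200=5, 201=23, 202=16, 203=21, 204=22, 205=7, 206=23
Total waiting = 5 + 23 + 16 + 21 + 22 + 7 + 23 = 117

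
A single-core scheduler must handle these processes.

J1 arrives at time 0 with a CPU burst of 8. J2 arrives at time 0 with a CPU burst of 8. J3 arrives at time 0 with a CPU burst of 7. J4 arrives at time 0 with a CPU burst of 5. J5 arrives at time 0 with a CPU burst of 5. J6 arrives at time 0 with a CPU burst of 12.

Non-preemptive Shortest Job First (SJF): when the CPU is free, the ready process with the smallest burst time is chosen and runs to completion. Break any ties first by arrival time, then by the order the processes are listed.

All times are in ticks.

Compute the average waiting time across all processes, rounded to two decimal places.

Gantt: | J4 0-5 | J5 5-10 | J3 10-17 | J1 17-25 | J2 25-33 | J6 33-45 |
Completion: J1=25  J2=33  J3=17  J4=5  J5=10  J6=45
Waiting times: J1=17, J2=25, J3=10, J4=0, J5=5, J6=33
Average waiting = (17+25+10+0+5+33) / 6 = 90/6 = 15.00

15.00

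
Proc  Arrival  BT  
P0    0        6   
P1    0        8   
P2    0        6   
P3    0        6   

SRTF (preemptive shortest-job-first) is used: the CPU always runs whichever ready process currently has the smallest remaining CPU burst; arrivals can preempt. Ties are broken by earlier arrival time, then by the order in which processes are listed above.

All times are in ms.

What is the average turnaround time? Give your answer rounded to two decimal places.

Gantt: | P0 0-6 | P2 6-12 | P3 12-18 | P1 18-26 |
Completion: P0=6  P1=26  P2=12  P3=18
Turnaround (C−A): P0=6  P1=26  P2=12  P3=18
Turnaround times: P0=6, P1=26, P2=12, P3=18
Average turnaround = (6+26+12+18) / 4 = 62/4 = 15.50

15.50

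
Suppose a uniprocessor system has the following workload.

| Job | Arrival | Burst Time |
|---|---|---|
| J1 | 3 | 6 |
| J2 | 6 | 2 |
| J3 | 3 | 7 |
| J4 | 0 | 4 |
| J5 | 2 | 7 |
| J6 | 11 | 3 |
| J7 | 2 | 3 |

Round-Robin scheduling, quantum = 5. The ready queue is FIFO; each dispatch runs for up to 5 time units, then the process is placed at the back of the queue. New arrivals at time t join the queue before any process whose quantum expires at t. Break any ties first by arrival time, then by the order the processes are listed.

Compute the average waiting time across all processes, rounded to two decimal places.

14.00

Gantt: | J4 0-4 | J5 4-9 | J7 9-12 | J1 12-17 | J3 17-22 | J2 22-24 | J5 24-26 | J6 26-29 | J1 29-30 | J3 30-32 |
Completion: J1=30  J2=24  J3=32  J4=4  J5=26  J6=29  J7=12
Turnaround (C−A): J1=27  J2=18  J3=29  J4=4  J5=24  J6=18  J7=10
Waiting times: J1=21, J2=16, J3=22, J4=0, J5=17, J6=15, J7=7
Average waiting = (21+16+22+0+17+15+7) / 7 = 98/7 = 14.00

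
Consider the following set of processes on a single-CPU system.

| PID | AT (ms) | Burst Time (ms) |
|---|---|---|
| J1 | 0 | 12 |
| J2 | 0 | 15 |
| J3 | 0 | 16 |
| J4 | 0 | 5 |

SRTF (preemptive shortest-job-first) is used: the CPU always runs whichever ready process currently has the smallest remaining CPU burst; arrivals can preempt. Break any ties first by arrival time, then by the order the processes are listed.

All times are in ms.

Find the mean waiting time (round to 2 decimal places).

Gantt: | J4 0-5 | J1 5-17 | J2 17-32 | J3 32-48 |
Completion: J1=17  J2=32  J3=48  J4=5
Turnaround (C−A): J1=17  J2=32  J3=48  J4=5
Waiting times: J1=5, J2=17, J3=32, J4=0
Average waiting = (5+17+32+0) / 4 = 54/4 = 13.50

13.50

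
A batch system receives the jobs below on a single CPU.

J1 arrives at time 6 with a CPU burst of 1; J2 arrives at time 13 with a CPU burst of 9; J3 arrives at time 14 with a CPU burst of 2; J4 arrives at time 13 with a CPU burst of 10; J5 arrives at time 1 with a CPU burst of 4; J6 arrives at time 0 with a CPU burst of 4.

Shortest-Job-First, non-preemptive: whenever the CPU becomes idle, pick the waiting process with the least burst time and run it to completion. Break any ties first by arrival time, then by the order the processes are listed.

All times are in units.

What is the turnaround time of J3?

10

Schedule: | J6 0-4 | J5 4-8 | J1 8-9 | idle 9-13 | J2 13-22 | J3 22-24 | J4 24-34 |
Completion: J1=9  J2=22  J3=24  J4=34  J5=8  J6=4
Turnaround(J3) = completion − arrival = 24 − 14 = 10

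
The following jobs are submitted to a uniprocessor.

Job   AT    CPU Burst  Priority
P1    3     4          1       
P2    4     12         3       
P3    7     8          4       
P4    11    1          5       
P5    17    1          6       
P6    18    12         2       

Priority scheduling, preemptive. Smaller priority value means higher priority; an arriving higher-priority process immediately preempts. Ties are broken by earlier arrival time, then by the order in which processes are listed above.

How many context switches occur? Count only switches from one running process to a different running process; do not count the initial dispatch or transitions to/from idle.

Schedule: | idle 0-3 | P1 3-7 | P2 7-18 | P6 18-30 | P2 30-31 | P3 31-39 | P4 39-40 | P5 40-41 |
Completion: P1=7  P2=31  P3=39  P4=40  P5=41  P6=30

6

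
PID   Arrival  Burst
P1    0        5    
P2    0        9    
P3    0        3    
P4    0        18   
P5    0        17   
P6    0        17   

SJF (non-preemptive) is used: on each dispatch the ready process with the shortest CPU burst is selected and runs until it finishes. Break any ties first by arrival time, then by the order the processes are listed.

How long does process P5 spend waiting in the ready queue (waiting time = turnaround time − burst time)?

17

Schedule: | P3 0-3 | P1 3-8 | P2 8-17 | P5 17-34 | P6 34-51 | P4 51-69 |
Completion: P1=8  P2=17  P3=3  P4=69  P5=34  P6=51
Waiting(P5) = turnaround − burst = 34 − 17 = 17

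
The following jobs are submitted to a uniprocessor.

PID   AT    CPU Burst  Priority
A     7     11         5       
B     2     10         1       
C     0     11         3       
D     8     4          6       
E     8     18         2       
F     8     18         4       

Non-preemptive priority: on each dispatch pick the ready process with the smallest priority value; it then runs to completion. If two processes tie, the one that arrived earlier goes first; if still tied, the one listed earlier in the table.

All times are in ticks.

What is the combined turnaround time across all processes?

Gantt: | C 0-11 | B 11-21 | E 21-39 | F 39-57 | A 57-68 | D 68-72 |
Completion: A=68  B=21  C=11  D=72  E=39  F=57
Turnaround = completion − arrival: A=61, B=19, C=11, D=64, E=31, F=49
Total turnaround = 61 + 19 + 11 + 64 + 31 + 49 = 235

235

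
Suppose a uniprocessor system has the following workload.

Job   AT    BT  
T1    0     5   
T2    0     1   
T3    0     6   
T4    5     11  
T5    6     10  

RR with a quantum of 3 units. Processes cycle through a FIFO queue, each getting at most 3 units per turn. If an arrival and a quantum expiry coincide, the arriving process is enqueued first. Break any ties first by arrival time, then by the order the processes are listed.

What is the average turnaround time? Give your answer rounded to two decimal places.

17.00

Schedule: | T1 0-3 | T2 3-4 | T3 4-7 | T1 7-9 | T4 9-12 | T5 12-15 | T3 15-18 | T4 18-21 | T5 21-24 | T4 24-27 | T5 27-30 | T4 30-32 | T5 32-33 |
Completion: T1=9  T2=4  T3=18  T4=32  T5=33
Turnaround (C−A): T1=9  T2=4  T3=18  T4=27  T5=27
Turnaround times: T1=9, T2=4, T3=18, T4=27, T5=27
Average turnaround = (9+4+18+27+27) / 5 = 85/5 = 17.00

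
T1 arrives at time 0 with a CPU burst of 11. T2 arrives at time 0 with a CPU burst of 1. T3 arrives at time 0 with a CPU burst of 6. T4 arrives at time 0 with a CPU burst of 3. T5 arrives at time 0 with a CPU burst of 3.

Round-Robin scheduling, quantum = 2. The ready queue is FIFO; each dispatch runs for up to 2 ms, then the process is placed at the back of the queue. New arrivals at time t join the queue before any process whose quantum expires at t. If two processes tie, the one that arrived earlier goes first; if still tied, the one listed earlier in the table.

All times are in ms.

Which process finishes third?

T5

Schedule: | T1 0-2 | T2 2-3 | T3 3-5 | T4 5-7 | T5 7-9 | T1 9-11 | T3 11-13 | T4 13-14 | T5 14-15 | T1 15-17 | T3 17-19 | T1 19-24 |
Completion: T1=24  T2=3  T3=19  T4=14  T5=15
Turnaround (C−A): T1=24  T2=3  T3=19  T4=14  T5=15
Finish order: T2 → T4 → T5 → T3 → T1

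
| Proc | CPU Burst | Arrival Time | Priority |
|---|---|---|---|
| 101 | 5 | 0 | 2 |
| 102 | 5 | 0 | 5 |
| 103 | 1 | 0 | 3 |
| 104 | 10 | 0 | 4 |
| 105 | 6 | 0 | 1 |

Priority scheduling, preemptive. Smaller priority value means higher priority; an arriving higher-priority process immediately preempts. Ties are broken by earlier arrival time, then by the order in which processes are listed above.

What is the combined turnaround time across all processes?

78

Timeline: | 105 0-6 | 101 6-11 | 103 11-12 | 104 12-22 | 102 22-27 |
Completion: 101=11  102=27  103=12  104=22  105=6
Turnaround (C−A): 101=11  102=27  103=12  104=22  105=6
Turnaround = completion − arrival: 101=11, 102=27, 103=12, 104=22, 105=6
Total turnaround = 11 + 27 + 12 + 22 + 6 = 78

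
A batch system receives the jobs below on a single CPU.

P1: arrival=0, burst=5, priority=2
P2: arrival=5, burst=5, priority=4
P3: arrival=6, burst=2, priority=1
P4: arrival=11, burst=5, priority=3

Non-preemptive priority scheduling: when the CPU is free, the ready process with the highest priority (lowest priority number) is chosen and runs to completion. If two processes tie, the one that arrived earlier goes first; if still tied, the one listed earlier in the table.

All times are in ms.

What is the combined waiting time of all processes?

Timeline: | P1 0-5 | P2 5-10 | P3 10-12 | P4 12-17 |
Completion: P1=5  P2=10  P3=12  P4=17
Turnaround (C−A): P1=5  P2=5  P3=6  P4=6
Waiting = turnaround − burst: P1=0, P2=0, P3=4, P4=1
Total waiting = 0 + 0 + 4 + 1 = 5

5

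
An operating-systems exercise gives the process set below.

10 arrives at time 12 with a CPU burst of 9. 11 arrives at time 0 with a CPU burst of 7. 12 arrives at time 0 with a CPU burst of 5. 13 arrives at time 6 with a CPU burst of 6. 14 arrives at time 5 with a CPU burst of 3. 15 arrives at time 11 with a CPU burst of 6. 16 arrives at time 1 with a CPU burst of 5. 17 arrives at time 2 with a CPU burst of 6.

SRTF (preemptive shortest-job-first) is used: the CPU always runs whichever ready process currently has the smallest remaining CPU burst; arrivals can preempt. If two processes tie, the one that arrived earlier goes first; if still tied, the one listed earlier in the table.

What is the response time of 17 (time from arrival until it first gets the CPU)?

11

Schedule: | 12 0-5 | 14 5-8 | 16 8-13 | 17 13-19 | 13 19-25 | 15 25-31 | 11 31-38 | 10 38-47 |
Completion: 10=47  11=38  12=5  13=25  14=8  15=31  16=13  17=19
Turnaround (C−A): 10=35  11=38  12=5  13=19  14=3  15=20  16=12  17=17
Response(17) = first start − arrival = 13 − 2 = 11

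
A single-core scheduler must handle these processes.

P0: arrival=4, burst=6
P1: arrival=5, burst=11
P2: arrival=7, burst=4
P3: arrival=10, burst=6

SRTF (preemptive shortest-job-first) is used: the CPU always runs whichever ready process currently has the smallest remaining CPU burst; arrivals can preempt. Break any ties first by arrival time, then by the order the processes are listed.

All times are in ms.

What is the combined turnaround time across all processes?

49

Schedule: | idle 0-4 | P0 4-10 | P2 10-14 | P3 14-20 | P1 20-31 |
Completion: P0=10  P1=31  P2=14  P3=20
Turnaround (C−A): P0=6  P1=26  P2=7  P3=10
Turnaround = completion − arrival: P0=6, P1=26, P2=7, P3=10
Total turnaround = 6 + 26 + 7 + 10 = 49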